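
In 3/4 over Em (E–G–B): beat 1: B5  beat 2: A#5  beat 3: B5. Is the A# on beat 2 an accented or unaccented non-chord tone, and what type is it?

Unaccented neighbor tone.

The harmony at that moment is E minor triad (E, G, B); A#5 is not a chord tone.
It is approached by step down from B5 and left by step up to B5.
Step away and step back to the same note — a neighbor tone (lower neighbor).
It falls on a weak beat, so it is unaccented.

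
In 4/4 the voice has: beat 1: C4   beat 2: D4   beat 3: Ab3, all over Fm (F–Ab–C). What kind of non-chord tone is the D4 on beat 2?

The harmony at that moment is F minor triad (F, Ab, C); D4 is not a chord tone.
It is approached by step up from C4 and left by leap down to Ab3.
Step in, leap out, on a weak beat — an escape tone.

Escape tone.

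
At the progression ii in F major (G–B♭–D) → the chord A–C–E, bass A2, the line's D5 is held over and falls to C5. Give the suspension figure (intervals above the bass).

4–3 suspension.

At the second chord the bass is A2. The suspended D5 lies a fourth above the bass; after resolving down by step to C5, the interval above the bass becomes a third.
Suspension figures are named by those two intervals: 4–3.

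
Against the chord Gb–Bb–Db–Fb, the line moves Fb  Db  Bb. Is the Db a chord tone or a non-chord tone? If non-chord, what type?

Gb dominant seventh chord contains Gb, Bb, Db, Fb; Db is the fifth, so it is a chord tone.

Chord tone (the fifth of Gb dominant seventh chord).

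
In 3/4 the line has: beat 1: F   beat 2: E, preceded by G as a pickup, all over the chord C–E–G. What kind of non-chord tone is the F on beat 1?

Passing tone.

The harmony at that moment is C major triad (C, E, G); F is not a chord tone.
It is approached by step down from G and left by step down to E.
Step in, step out in the same direction — a passing tone.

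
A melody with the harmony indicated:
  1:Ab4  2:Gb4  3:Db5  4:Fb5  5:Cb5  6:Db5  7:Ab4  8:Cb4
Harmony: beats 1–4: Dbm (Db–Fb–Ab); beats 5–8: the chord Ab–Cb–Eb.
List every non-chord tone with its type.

Gb4 (beat 2) — escape tone; Db5 (beat 6) — escape tone.

The harmony at that moment is Db minor triad (Db, Fb, Ab); Gb4 is not a chord tone.
It is approached by step down from Ab4 and left by leap up to Db5.
Step in, leap out — an escape tone.
The harmony at that moment is Ab minor triad (Ab, Cb, Eb); Db5 is not a chord tone.
It is approached by step up from Cb5 and left by leap down to Ab4.
Step in, leap out — an escape tone.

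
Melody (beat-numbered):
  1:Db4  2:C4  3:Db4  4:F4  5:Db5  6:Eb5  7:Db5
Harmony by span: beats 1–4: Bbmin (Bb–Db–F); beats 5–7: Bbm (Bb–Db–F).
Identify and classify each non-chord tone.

The harmony at that moment is Bb minor triad (Bb, Db, F); C4 is not a chord tone.
It is approached by step down from Db4 and left by step up to Db4.
Step away and step back to the same note — a neighbor tone (lower neighbor).
The harmony at that moment is Bb minor triad (Bb, Db, F); Eb5 is not a chord tone.
It is approached by step up from Db5 and left by step down to Db5.
Step away and step back to the same note — a neighbor tone (upper neighbor).

C4 (beat 2) — neighbor tone; Eb5 (beat 6) — neighbor tone.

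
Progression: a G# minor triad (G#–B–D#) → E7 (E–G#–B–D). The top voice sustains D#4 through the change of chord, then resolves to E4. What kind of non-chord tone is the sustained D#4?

The harmony at that moment is E dominant seventh chord (E, G#, B, D); D#4 is not a chord tone.
It is held over (the same pitch as the preceding D#4) and left by step up to E4.
Held over from the previous chord and resolving up by step — a retardation.

D#4 is a retardation.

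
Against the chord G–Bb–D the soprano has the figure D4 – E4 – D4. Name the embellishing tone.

E4 is a neighbor tone.

The harmony at that moment is G minor triad (G, Bb, D); E4 is not a chord tone.
It is approached by step up from D4 and left by step down to D4.
Step away and step back to the same note — a neighbor tone (upper neighbor).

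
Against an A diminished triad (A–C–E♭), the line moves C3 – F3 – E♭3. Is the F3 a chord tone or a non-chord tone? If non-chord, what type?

The harmony at that moment is A diminished triad (A, C, E♭); F3 is not a chord tone.
It is approached by leap up from C3 and left by step down to E♭3.
Leap in, step out — an appoggiatura.

Non-chord tone — an appoggiatura.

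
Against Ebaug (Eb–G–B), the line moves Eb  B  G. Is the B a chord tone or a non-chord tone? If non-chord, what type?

Chord tone (the fifth of Eb augmented triad).

Eb augmented triad contains Eb, G, B; B is the fifth, so it is a chord tone.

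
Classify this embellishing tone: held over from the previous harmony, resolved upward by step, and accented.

Approach: by preparation — the pitch is first a chord tone, then held (tied or repeated) while the harmony changes under it. Departure: up by step. Metric position: strong.
A prepared dissonance that resolves upward by step — a retardation. (The same figure resolving downward would be a suspension.)

Retardation.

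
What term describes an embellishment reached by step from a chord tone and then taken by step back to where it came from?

Neighbor tone.

Approach: by step. Departure: by step in the opposite direction, back to the starting pitch.
Stepwise on both sides but reversing to return to the same chord tone — a neighbor tone. (Had it continued onward in the same direction it would be a passing tone instead.)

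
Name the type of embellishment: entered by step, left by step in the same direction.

Passing tone.

Approach: by step. Departure: by step, continuing in the same direction.
Stepwise on both sides with no change of direction means the note fills in the space between two different chord tones — a passing tone. (Had it turned back to its starting note it would be a neighbor tone instead.)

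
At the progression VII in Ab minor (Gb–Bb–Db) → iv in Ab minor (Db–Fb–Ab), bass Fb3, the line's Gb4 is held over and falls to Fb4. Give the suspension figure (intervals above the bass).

At the second chord the bass is Fb3. The suspended Gb4 lies a ninth above the bass; after resolving down by step to Fb4, the interval above the bass becomes an octave.
Suspension figures are named by those two intervals: 9–8.

9–8 suspension.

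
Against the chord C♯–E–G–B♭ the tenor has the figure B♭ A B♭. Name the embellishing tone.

The harmony at that moment is C♯ diminished seventh chord (C♯, E, G, B♭); A is not a chord tone.
It is approached by step down from B♭ and left by step up to B♭.
Step away and step back to the same note — a neighbor tone (lower neighbor).

A is a neighbor tone.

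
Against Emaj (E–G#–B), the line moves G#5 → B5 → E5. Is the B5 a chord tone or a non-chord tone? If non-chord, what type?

Chord tone (the fifth of E major triad).

E major triad contains E, G#, B; B is the fifth, so it is a chord tone.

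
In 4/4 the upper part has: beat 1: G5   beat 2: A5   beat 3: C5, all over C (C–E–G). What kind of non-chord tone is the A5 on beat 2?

The harmony at that moment is C major triad (C, E, G); A5 is not a chord tone.
It is approached by step up from G5 and left by leap down to C5.
Step in, leap out, on a weak beat — an escape tone.

Escape tone.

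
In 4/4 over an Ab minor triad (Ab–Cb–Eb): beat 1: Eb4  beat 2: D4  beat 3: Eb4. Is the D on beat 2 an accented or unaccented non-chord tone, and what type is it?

Unaccented neighbor tone.

The harmony at that moment is Ab minor triad (Ab, Cb, Eb); D4 is not a chord tone.
It is approached by step down from Eb4 and left by step up to Eb4.
Step away and step back to the same note — a neighbor tone (lower neighbor).
It falls on a weak beat, so it is unaccented.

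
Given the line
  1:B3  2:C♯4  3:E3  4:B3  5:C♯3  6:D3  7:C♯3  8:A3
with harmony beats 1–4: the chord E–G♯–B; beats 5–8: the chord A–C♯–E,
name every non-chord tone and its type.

C♯4 (beat 2) — escape tone; D3 (beat 6) — neighbor tone.

The harmony at that moment is E major triad (E, G♯, B); C♯4 is not a chord tone.
It is approached by step up from B3 and left by leap down to E3.
Step in, leap out — an escape tone.
The harmony at that moment is A major triad (A, C♯, E); D3 is not a chord tone.
It is approached by step up from C♯3 and left by step down to C♯3.
Step away and step back to the same note — a neighbor tone (upper neighbor).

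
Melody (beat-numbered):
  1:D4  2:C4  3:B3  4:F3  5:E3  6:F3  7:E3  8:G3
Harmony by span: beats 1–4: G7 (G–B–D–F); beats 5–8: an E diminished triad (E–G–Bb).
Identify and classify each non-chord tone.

The harmony at that moment is G dominant seventh chord (G, B, D, F); C4 is not a chord tone.
It is approached by step down from D4 and left by step down to B3.
Step in, step out in the same direction — a passing tone.
The harmony at that moment is E diminished triad (E, G, Bb); F3 is not a chord tone.
It is approached by step up from E3 and left by step down to E3.
Step away and step back to the same note — a neighbor tone (upper neighbor).

C4 (beat 2) — passing tone; F3 (beat 6) — neighbor tone.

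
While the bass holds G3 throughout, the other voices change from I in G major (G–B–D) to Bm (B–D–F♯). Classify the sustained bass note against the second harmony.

Pedal tone (pedal point).

The harmony at that moment is B minor triad (B, D, F♯); G3 is not a chord tone.
It is held over (the same pitch as the preceding G3) and then sustained as the same pitch into the next harmony.
Sustained through a change of harmony — a pedal tone.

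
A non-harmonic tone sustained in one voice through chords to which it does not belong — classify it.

Pedal tone.

Approach: none. Departure: none — a single pitch is sustained while the chords change around it, passing through harmonies that do not contain it.
No melodic motion at all; the dissonance is created entirely by the moving harmonies against the stationary note — a pedal tone (pedal point).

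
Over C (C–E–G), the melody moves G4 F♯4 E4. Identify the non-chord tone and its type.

F♯4 is a passing tone.

The harmony at that moment is C major triad (C, E, G); F♯4 is not a chord tone.
It is approached by step down from G4 and left by step down to E4.
Step in, step out in the same direction — a passing tone.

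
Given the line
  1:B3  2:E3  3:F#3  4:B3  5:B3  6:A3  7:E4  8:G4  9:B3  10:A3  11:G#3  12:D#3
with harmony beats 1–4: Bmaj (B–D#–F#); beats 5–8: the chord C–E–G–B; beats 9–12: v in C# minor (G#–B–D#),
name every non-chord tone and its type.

E3 (beat 2) — appoggiatura; A3 (beat 6) — escape tone; A3 (beat 10) — passing tone.

The harmony at that moment is B major triad (B, D#, F#); E3 is not a chord tone.
It is approached by leap down from B3 and left by step up to F#3.
Leap in, step out — an appoggiatura.
The harmony at that moment is C major seventh chord (C, E, G, B); A3 is not a chord tone.
It is approached by step down from B3 and left by leap up to E4.
Step in, leap out — an escape tone.
The harmony at that moment is G# minor triad (G#, B, D#); A3 is not a chord tone.
It is approached by step down from B3 and left by step down to G#3.
Step in, step out in the same direction — a passing tone.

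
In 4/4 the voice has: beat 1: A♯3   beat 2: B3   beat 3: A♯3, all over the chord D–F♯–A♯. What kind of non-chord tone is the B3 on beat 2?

Upper neighbor tone.

The harmony at that moment is D augmented triad (D, F♯, A♯); B3 is not a chord tone.
It is approached by step up from A♯3 and left by step down to A♯3.
Step away and step back to the same note — a neighbor tone (upper neighbor).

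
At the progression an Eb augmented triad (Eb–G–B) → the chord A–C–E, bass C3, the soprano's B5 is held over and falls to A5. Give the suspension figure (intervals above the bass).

At the second chord the bass is C3. The suspended B5 lies a seventh above the bass; after resolving down by step to A5, the interval above the bass becomes a sixth.
Suspension figures are named by those two intervals: 7–6.

7–6 suspension.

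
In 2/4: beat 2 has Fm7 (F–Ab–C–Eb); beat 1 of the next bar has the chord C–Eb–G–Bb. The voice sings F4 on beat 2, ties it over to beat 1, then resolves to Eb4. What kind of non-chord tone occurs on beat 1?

Suspension.

The harmony at that moment is C minor seventh chord (C, Eb, G, Bb); F4 is not a chord tone.
It is held over (the same pitch as the preceding F4) and left by step down to Eb4.
Held over from the previous chord and resolving down by step — a suspension.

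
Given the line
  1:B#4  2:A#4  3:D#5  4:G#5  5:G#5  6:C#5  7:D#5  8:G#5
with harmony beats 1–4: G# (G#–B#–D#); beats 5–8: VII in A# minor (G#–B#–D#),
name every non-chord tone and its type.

A#4 (beat 2) — escape tone; C#5 (beat 6) — appoggiatura.

The harmony at that moment is G# major triad (G#, B#, D#); A#4 is not a chord tone.
It is approached by step down from B#4 and left by leap up to D#5.
Step in, leap out — an escape tone.
The harmony at that moment is G# major triad (G#, B#, D#); C#5 is not a chord tone.
It is approached by leap down from G#5 and left by step up to D#5.
Leap in, step out — an appoggiatura.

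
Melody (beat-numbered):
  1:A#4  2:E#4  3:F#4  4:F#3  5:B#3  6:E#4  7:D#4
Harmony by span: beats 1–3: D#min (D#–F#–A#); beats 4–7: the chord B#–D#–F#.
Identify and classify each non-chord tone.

The harmony at that moment is D# minor triad (D#, F#, A#); E#4 is not a chord tone.
It is approached by leap down from A#4 and left by step up to F#4.
Leap in, step out — an appoggiatura.
The harmony at that moment is B# diminished triad (B#, D#, F#); E#4 is not a chord tone.
It is approached by leap up from B#3 and left by step down to D#4.
Leap in, step out — an appoggiatura.

E#4 (beat 2) — appoggiatura; E#4 (beat 6) — appoggiatura.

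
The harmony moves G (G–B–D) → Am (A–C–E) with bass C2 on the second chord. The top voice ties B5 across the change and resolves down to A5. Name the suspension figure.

7–6 suspension.

At the second chord the bass is C2. The suspended B5 lies a seventh above the bass; after resolving down by step to A5, the interval above the bass becomes a sixth.
Suspension figures are named by those two intervals: 7–6.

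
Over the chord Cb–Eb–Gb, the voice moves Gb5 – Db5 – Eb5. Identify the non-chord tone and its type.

Db5 is an appoggiatura.

The harmony at that moment is Cb major triad (Cb, Eb, Gb); Db5 is not a chord tone.
It is approached by leap down from Gb5 and left by step up to Eb5.
Leap in, step out — an appoggiatura.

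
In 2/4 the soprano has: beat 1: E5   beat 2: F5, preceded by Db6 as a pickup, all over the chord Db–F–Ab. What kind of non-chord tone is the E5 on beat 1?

The harmony at that moment is Db major triad (Db, F, Ab); E5 is not a chord tone.
It is approached by leap down from Db6 and left by step up to F5.
Leap in, step out, metrically accented — an appoggiatura.

Appoggiatura.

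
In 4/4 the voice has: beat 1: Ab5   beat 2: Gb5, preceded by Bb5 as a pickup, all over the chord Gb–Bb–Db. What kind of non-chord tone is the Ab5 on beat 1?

Passing tone.

The harmony at that moment is Gb major triad (Gb, Bb, Db); Ab5 is not a chord tone.
It is approached by step down from Bb5 and left by step down to Gb5.
Step in, step out in the same direction — a passing tone.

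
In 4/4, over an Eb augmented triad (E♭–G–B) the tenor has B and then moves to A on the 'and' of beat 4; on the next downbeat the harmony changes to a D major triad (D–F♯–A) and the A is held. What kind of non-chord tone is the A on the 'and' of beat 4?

The harmony at that moment is E♭ augmented triad (E♭, G, B); A is not a chord tone.
It is approached by step down from B and then sustained as the same pitch into the next harmony.
Arriving early and becoming a chord tone when the harmony changes — an anticipation.

Anticipation.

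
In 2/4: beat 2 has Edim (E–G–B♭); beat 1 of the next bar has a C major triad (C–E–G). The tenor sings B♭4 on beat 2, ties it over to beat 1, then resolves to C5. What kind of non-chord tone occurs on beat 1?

Retardation.

The harmony at that moment is C major triad (C, E, G); B♭4 is not a chord tone.
It is held over (the same pitch as the preceding B♭4) and left by step up to C5.
Held over from the previous chord and resolving up by step — a retardation.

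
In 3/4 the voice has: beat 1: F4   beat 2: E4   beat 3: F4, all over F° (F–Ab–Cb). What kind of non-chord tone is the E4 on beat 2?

Lower neighbor tone.

The harmony at that moment is F diminished triad (F, Ab, Cb); E4 is not a chord tone.
It is approached by step down from F4 and left by step up to F4.
Step away and step back to the same note — a neighbor tone (lower neighbor).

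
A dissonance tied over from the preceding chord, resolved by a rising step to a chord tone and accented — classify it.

Retardation.

Approach: by preparation — the pitch is first a chord tone, then held (tied or repeated) while the harmony changes under it. Departure: up by step. Metric position: strong.
A prepared dissonance that resolves upward by step — a retardation. (The same figure resolving downward would be a suspension.)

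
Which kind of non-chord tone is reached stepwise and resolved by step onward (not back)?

Approach: by step. Departure: by step, continuing in the same direction.
Stepwise on both sides with no change of direction means the note fills in the space between two different chord tones — a passing tone. (Had it turned back to its starting note it would be a neighbor tone instead.)

Passing tone.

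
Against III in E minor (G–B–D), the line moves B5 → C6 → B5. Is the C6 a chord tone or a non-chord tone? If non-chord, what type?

The harmony at that moment is G major triad (G, B, D); C6 is not a chord tone.
It is approached by step up from B5 and left by step down to B5.
Step away and step back to the same note — a neighbor tone (upper neighbor).

Non-chord tone — a neighbor tone.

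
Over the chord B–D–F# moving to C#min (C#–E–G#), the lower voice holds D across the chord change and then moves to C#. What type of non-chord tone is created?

D is a suspension.

The harmony at that moment is C# minor triad (C#, E, G#); D is not a chord tone.
It is held over (the same pitch as the preceding D) and left by step down to C#.
Held over from the previous chord and resolving down by step — a suspension.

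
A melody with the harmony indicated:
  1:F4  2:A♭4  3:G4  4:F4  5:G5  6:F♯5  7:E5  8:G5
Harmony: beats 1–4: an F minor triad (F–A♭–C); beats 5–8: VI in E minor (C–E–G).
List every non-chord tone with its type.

The harmony at that moment is F minor triad (F, A♭, C); G4 is not a chord tone.
It is approached by step down from A♭4 and left by step down to F4.
Step in, step out in the same direction — a passing tone.
The harmony at that moment is C major triad (C, E, G); F♯5 is not a chord tone.
It is approached by step down from G5 and left by step down to E5.
Step in, step out in the same direction — a passing tone.

G4 (beat 3) — passing tone; F♯5 (beat 6) — passing tone.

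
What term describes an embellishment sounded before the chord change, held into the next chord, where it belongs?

Anticipation.

Approach: ahead of the chord change (typically by step), so it is dissonant against the current harmony. Departure: none — the same pitch is restated or held and is a chord tone of the new harmony.
Dissonant first, consonant once the harmony catches up: the note simply arrives early — an anticipation. (The reverse timing, consonant first and dissonant after the change, would be a suspension or retardation.)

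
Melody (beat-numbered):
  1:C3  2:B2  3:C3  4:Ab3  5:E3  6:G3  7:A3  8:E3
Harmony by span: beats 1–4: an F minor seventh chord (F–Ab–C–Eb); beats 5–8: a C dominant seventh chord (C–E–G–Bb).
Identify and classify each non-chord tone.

B2 (beat 2) — neighbor tone; A3 (beat 7) — escape tone.

The harmony at that moment is F minor seventh chord (F, Ab, C, Eb); B2 is not a chord tone.
It is approached by step down from C3 and left by step up to C3.
Step away and step back to the same note — a neighbor tone (lower neighbor).
The harmony at that moment is C dominant seventh chord (C, E, G, Bb); A3 is not a chord tone.
It is approached by step up from G3 and left by leap down to E3.
Step in, leap out — an escape tone.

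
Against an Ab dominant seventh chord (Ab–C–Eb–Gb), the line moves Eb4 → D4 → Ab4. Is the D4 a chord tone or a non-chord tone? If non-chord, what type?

The harmony at that moment is Ab dominant seventh chord (Ab, C, Eb, Gb); D4 is not a chord tone.
It is approached by step down from Eb4 and left by leap up to Ab4.
Step in, leap out — an escape tone.

Non-chord tone — an escape tone.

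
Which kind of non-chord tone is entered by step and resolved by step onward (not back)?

Passing tone.

Approach: by step. Departure: by step, continuing in the same direction.
Stepwise on both sides with no change of direction means the note fills in the space between two different chord tones — a passing tone. (Had it turned back to its starting note it would be a neighbor tone instead.)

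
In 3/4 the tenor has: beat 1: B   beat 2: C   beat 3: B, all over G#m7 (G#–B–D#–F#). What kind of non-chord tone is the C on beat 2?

The harmony at that moment is G# minor seventh chord (G#, B, D#, F#); C is not a chord tone.
It is approached by step up from B and left by step down to B.
Step away and step back to the same note — a neighbor tone (upper neighbor).

Upper neighbor tone.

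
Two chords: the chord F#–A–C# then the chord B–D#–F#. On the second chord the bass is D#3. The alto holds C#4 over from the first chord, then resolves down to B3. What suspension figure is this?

7–6 suspension.

At the second chord the bass is D#3. The suspended C#4 lies a seventh above the bass; after resolving down by step to B3, the interval above the bass becomes a sixth.
Suspension figures are named by those two intervals: 7–6.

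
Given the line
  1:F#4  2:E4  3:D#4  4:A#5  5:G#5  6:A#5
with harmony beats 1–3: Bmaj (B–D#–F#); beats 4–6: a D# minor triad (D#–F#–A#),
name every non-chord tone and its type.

E4 (beat 2) — passing tone; G#5 (beat 5) — neighbor tone.

The harmony at that moment is B major triad (B, D#, F#); E4 is not a chord tone.
It is approached by step down from F#4 and left by step down to D#4.
Step in, step out in the same direction — a passing tone.
The harmony at that moment is D# minor triad (D#, F#, A#); G#5 is not a chord tone.
It is approached by step down from A#5 and left by step up to A#5.
Step away and step back to the same note — a neighbor tone (lower neighbor).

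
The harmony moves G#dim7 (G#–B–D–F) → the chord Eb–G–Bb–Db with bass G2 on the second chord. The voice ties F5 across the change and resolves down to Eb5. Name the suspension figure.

At the second chord the bass is G2. The suspended F5 lies a seventh above the bass; after resolving down by step to Eb5, the interval above the bass becomes a sixth.
Suspension figures are named by those two intervals: 7–6.

7–6 suspension.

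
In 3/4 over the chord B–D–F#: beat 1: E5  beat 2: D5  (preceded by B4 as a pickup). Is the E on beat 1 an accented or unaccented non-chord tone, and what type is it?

The harmony at that moment is B minor triad (B, D, F#); E5 is not a chord tone.
It is approached by leap up from B4 and left by step down to D5.
Leap in, step out — an appoggiatura.
It falls on the downbeat, so it is accented.

Accented appoggiatura.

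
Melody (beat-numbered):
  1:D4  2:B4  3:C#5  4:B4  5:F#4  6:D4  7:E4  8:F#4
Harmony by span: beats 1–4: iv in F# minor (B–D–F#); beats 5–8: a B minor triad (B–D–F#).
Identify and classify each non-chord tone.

The harmony at that moment is B minor triad (B, D, F#); C#5 is not a chord tone.
It is approached by step up from B4 and left by step down to B4.
Step away and step back to the same note — a neighbor tone (upper neighbor).
The harmony at that moment is B minor triad (B, D, F#); E4 is not a chord tone.
It is approached by step up from D4 and left by step up to F#4.
Step in, step out in the same direction — a passing tone.

C#5 (beat 3) — neighbor tone; E4 (beat 7) — passing tone.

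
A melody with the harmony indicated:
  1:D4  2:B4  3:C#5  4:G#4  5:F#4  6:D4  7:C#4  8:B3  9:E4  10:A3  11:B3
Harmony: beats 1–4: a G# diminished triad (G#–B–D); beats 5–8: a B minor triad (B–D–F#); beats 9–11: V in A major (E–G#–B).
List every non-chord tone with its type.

The harmony at that moment is G# diminished triad (G#, B, D); C#5 is not a chord tone.
It is approached by step up from B4 and left by leap down to G#4.
Step in, leap out — an escape tone.
The harmony at that moment is B minor triad (B, D, F#); C#4 is not a chord tone.
It is approached by step down from D4 and left by step down to B3.
Step in, step out in the same direction — a passing tone.
The harmony at that moment is E major triad (E, G#, B); A3 is not a chord tone.
It is approached by leap down from E4 and left by step up to B3.
Leap in, step out — an appoggiatura.

C#5 (beat 3) — escape tone; C#4 (beat 7) — passing tone; A3 (beat 10) — appoggiatura.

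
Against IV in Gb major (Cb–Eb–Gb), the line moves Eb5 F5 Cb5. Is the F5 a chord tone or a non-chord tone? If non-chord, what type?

Non-chord tone — an escape tone.

The harmony at that moment is Cb major triad (Cb, Eb, Gb); F5 is not a chord tone.
It is approached by step up from Eb5 and left by leap down to Cb5.
Step in, leap out — an escape tone.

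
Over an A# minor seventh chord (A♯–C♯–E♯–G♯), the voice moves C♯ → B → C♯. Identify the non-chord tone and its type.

B is a neighbor tone.

The harmony at that moment is A♯ minor seventh chord (A♯, C♯, E♯, G♯); B is not a chord tone.
It is approached by step down from C♯ and left by step up to C♯.
Step away and step back to the same note — a neighbor tone (lower neighbor).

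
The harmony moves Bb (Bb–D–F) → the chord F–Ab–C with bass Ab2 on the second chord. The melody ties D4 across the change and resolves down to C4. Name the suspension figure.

At the second chord the bass is Ab2. The suspended D4 lies a fourth above the bass; after resolving down by step to C4, the interval above the bass becomes a third.
Suspension figures are named by those two intervals: 4–3.

4–3 suspension.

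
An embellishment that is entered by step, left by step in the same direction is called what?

Approach: by step. Departure: by step, continuing in the same direction.
Stepwise on both sides with no change of direction means the note fills in the space between two different chord tones — a passing tone. (Had it turned back to its starting note it would be a neighbor tone instead.)

Passing tone.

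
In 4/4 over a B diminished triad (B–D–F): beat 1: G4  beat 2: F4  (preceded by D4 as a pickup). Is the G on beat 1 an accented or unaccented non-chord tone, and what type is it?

The harmony at that moment is B diminished triad (B, D, F); G4 is not a chord tone.
It is approached by leap up from D4 and left by step down to F4.
Leap in, step out — an appoggiatura.
It falls on the downbeat, so it is accented.

Accented appoggiatura.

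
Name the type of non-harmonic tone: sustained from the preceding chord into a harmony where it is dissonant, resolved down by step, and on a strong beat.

Approach: by preparation — the pitch is first a chord tone, then held (tied or repeated) while the harmony changes under it. Departure: down by step. Metric position: strong.
A prepared dissonance that resolves downward by step — a suspension. (The same figure resolving upward would be a retardation.)

Suspension.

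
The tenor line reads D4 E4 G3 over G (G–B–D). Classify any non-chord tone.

The harmony at that moment is G major triad (G, B, D); E4 is not a chord tone.
It is approached by step up from D4 and left by leap down to G3.
Step in, leap out — an escape tone.

E4 is an escape tone.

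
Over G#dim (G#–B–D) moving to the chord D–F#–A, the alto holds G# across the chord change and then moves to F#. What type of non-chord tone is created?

The harmony at that moment is D major triad (D, F#, A); G# is not a chord tone.
It is held over (the same pitch as the preceding G#) and left by step down to F#.
Held over from the previous chord and resolving down by step — a suspension.

G# is a suspension.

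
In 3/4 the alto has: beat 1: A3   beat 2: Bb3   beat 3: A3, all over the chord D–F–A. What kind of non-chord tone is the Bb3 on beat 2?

The harmony at that moment is D minor triad (D, F, A); Bb3 is not a chord tone.
It is approached by step up from A3 and left by step down to A3.
Step away and step back to the same note — a neighbor tone (upper neighbor).

Upper neighbor tone.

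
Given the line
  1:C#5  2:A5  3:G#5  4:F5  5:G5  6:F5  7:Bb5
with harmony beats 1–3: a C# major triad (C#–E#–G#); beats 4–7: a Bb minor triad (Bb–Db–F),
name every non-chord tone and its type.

The harmony at that moment is C# major triad (C#, E#, G#); A5 is not a chord tone.
It is approached by leap up from C#5 and left by step down to G#5.
Leap in, step out — an appoggiatura.
The harmony at that moment is Bb minor triad (Bb, Db, F); G5 is not a chord tone.
It is approached by step up from F5 and left by step down to F5.
Step away and step back to the same note — a neighbor tone (upper neighbor).

A5 (beat 2) — appoggiatura; G5 (beat 5) — neighbor tone.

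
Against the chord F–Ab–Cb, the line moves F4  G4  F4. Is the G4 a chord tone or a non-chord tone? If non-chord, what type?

Non-chord tone — a neighbor tone.

The harmony at that moment is F diminished triad (F, Ab, Cb); G4 is not a chord tone.
It is approached by step up from F4 and left by step down to F4.
Step away and step back to the same note — a neighbor tone (upper neighbor).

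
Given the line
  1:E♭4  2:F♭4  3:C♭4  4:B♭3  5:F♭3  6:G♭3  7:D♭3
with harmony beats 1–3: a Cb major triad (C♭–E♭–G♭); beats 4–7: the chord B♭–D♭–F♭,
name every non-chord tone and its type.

F♭4 (beat 2) — escape tone; G♭3 (beat 6) — escape tone.

The harmony at that moment is C♭ major triad (C♭, E♭, G♭); F♭4 is not a chord tone.
It is approached by step up from E♭4 and left by leap down to C♭4.
Step in, leap out — an escape tone.
The harmony at that moment is B♭ diminished triad (B♭, D♭, F♭); G♭3 is not a chord tone.
It is approached by step up from F♭3 and left by leap down to D♭3.
Step in, leap out — an escape tone.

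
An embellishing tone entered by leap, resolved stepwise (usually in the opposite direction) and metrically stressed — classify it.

Approach: by leap. Departure: by step. Metric position: strong.
Leap in, step out, in a metrically strong position — an appoggiatura. (It is the mirror image of the escape tone, which steps in and leaps out from a weak position.)

Appoggiatura.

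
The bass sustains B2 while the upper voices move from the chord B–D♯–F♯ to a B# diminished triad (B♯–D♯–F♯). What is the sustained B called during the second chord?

The harmony at that moment is B♯ diminished triad (B♯, D♯, F♯); B2 is not a chord tone.
It is held over (the same pitch as the preceding B2) and then sustained as the same pitch into the next harmony.
Sustained through a change of harmony — a pedal tone.

Pedal tone (pedal point).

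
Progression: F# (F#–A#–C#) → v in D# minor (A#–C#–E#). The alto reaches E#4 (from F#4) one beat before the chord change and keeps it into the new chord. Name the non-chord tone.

E#4 is an anticipation.

The harmony at that moment is F# major triad (F#, A#, C#); E#4 is not a chord tone.
It is approached by step down from F#4 and then sustained as the same pitch into the next harmony.
Arriving early and becoming a chord tone when the harmony changes — an anticipation.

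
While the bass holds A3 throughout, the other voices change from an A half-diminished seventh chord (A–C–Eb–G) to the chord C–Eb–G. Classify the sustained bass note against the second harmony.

Pedal tone (pedal point).

The harmony at that moment is C minor triad (C, Eb, G); A3 is not a chord tone.
It is held over (the same pitch as the preceding A3) and then sustained as the same pitch into the next harmony.
Sustained through a change of harmony — a pedal tone.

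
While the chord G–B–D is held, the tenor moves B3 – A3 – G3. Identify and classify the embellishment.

A3 is a passing tone.

The harmony at that moment is G major triad (G, B, D); A3 is not a chord tone.
It is approached by step down from B3 and left by step down to G3.
Step in, step out in the same direction — a passing tone.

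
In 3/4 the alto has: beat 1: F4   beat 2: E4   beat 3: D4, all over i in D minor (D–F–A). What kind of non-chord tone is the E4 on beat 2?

The harmony at that moment is D minor triad (D, F, A); E4 is not a chord tone.
It is approached by step down from F4 and left by step down to D4.
Step in, step out in the same direction — a passing tone.

Passing tone.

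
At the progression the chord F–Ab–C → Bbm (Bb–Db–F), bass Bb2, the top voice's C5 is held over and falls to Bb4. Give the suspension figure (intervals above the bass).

9–8 suspension.

At the second chord the bass is Bb2. The suspended C5 lies a ninth above the bass; after resolving down by step to Bb4, the interval above the bass becomes an octave.
Suspension figures are named by those two intervals: 9–8.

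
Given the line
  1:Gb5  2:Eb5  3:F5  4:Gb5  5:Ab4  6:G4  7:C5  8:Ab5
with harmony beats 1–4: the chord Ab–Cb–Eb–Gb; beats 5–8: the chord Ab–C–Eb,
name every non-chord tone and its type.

The harmony at that moment is Ab minor seventh chord (Ab, Cb, Eb, Gb); F5 is not a chord tone.
It is approached by step up from Eb5 and left by step up to Gb5.
Step in, step out in the same direction — a passing tone.
The harmony at that moment is Ab major triad (Ab, C, Eb); G4 is not a chord tone.
It is approached by step down from Ab4 and left by leap up to C5.
Step in, leap out — an escape tone.

F5 (beat 3) — passing tone; G4 (beat 6) — escape tone.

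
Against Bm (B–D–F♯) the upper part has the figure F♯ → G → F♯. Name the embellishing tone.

G is a neighbor tone.

The harmony at that moment is B minor triad (B, D, F♯); G is not a chord tone.
It is approached by step up from F♯ and left by step down to F♯.
Step away and step back to the same note — a neighbor tone (upper neighbor).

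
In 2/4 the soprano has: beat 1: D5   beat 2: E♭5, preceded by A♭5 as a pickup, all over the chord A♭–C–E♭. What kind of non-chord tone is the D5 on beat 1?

The harmony at that moment is A♭ major triad (A♭, C, E♭); D5 is not a chord tone.
It is approached by leap down from A♭5 and left by step up to E♭5.
Leap in, step out, metrically accented — an appoggiatura.

Appoggiatura.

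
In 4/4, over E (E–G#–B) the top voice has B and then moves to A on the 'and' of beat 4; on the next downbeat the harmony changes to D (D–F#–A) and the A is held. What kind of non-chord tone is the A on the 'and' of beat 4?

Anticipation.

The harmony at that moment is E major triad (E, G#, B); A is not a chord tone.
It is approached by step down from B and then sustained as the same pitch into the next harmony.
Arriving early and becoming a chord tone when the harmony changes — an anticipation.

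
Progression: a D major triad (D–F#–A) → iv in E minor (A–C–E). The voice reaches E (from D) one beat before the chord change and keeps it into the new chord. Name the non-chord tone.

E is an anticipation.

The harmony at that moment is D major triad (D, F#, A); E is not a chord tone.
It is approached by step up from D and then sustained as the same pitch into the next harmony.
Arriving early and becoming a chord tone when the harmony changes — an anticipation.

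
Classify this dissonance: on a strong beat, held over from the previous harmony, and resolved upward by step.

Approach: by preparation — the pitch is first a chord tone, then held (tied or repeated) while the harmony changes under it. Departure: up by step. Metric position: strong.
A prepared dissonance that resolves upward by step — a retardation. (The same figure resolving downward would be a suspension.)

Retardation.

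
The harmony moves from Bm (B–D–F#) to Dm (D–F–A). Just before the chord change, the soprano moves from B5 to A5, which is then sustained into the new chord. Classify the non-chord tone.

A5 is an anticipation.

The harmony at that moment is B minor triad (B, D, F#); A5 is not a chord tone.
It is approached by step down from B5 and then sustained as the same pitch into the next harmony.
Arriving early and becoming a chord tone when the harmony changes — an anticipation.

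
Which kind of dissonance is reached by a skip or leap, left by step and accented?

Approach: by leap. Departure: by step. Metric position: strong.
Leap in, step out, in a metrically strong position — an appoggiatura. (It is the mirror image of the escape tone, which steps in and leaps out from a weak position.)

Appoggiatura.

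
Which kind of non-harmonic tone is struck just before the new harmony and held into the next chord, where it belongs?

Approach: ahead of the chord change (typically by step), so it is dissonant against the current harmony. Departure: none — the same pitch is restated or held and is a chord tone of the new harmony.
Dissonant first, consonant once the harmony catches up: the note simply arrives early — an anticipation. (The reverse timing, consonant first and dissonant after the change, would be a suspension or retardation.)

Anticipation.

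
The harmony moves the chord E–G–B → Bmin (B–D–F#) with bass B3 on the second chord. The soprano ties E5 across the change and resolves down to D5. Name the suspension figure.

4–3 suspension.

At the second chord the bass is B3. The suspended E5 lies a fourth above the bass; after resolving down by step to D5, the interval above the bass becomes a third.
Suspension figures are named by those two intervals: 4–3.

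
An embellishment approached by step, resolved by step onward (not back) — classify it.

Approach: by step. Departure: by step, continuing in the same direction.
Stepwise on both sides with no change of direction means the note fills in the space between two different chord tones — a passing tone. (Had it turned back to its starting note it would be a neighbor tone instead.)

Passing tone.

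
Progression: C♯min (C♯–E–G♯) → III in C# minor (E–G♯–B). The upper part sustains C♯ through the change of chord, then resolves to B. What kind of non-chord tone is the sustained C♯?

The harmony at that moment is E major triad (E, G♯, B); C♯ is not a chord tone.
It is held over (the same pitch as the preceding C♯) and left by step down to B.
Held over from the previous chord and resolving down by step — a suspension.

C♯ is a suspension.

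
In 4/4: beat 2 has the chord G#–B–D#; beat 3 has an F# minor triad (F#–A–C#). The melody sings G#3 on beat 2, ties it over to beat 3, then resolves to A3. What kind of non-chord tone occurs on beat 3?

The harmony at that moment is F# minor triad (F#, A, C#); G#3 is not a chord tone.
It is held over (the same pitch as the preceding G#3) and left by step up to A3.
Held over from the previous chord and resolving up by step — a retardation.

Retardation.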